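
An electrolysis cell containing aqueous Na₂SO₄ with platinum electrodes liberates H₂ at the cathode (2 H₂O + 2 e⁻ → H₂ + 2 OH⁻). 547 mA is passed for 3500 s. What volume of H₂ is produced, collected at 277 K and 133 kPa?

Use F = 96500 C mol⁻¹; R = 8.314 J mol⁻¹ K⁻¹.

Q = I·t = 0.5470 A × 3500.0 s = 1915 C.
n(e⁻) = Q/F = 1915 / 96500 = 0.01984 mol.
2 electrons are transferred per H₂ molecule, so n(H₂) = 0.01984 / 2 = 0.009920 mol.
V = nRT/P = (0.009920 × 8.314 × 277) / (133 × 10³ Pa) = 1.72 × 10⁻⁴ m³ = 0.172 L.

0.172 L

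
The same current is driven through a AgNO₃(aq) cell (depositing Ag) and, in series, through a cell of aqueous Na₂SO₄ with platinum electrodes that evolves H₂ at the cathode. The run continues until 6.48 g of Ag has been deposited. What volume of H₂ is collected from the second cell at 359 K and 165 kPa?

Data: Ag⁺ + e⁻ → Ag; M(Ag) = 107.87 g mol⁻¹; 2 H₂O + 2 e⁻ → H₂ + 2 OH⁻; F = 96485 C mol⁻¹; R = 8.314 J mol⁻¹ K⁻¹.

0.543 L

n(Ag) = 6.48 / 107.87 = 0.06007 mol, so n(e⁻) = 1 × 0.06007 = 0.06007 mol.
The cells are in series, so the same 0.06007 mol of electrons passes through the second cell.
2 H₂O + 2 e⁻ → H₂ + 2 OH⁻ — 2 mol e⁻ per mol H₂, so n(H₂) = 0.06007/2 = 0.03004 mol.
V = nRT/P = (0.03004 × 8.314 × 359) / (165 × 10³) = 5.43 × 10⁻⁴ m³ = 0.543 L.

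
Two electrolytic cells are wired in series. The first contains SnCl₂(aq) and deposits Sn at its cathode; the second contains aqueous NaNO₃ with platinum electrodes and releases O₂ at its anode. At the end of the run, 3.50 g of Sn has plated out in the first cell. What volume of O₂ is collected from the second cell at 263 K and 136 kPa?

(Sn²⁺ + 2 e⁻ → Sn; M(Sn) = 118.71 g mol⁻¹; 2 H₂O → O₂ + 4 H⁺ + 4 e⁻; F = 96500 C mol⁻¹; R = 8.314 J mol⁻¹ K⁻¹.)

n(Sn) = 3.50 / 118.71 = 0.02948 mol, so n(e⁻) = 2 × 0.02948 = 0.05897 mol.
The cells are in series, so the same 0.05897 mol of electrons passes through the second cell.
2 H₂O → O₂ + 4 H⁺ + 4 e⁻ — 4 mol e⁻ per mol O₂, so n(O₂) = 0.05897/4 = 0.01474 mol.
V = nRT/P = (0.01474 × 8.314 × 263) / (136 × 10³) = 2.37 × 10⁻⁴ m³ = 0.237 L.

0.237 L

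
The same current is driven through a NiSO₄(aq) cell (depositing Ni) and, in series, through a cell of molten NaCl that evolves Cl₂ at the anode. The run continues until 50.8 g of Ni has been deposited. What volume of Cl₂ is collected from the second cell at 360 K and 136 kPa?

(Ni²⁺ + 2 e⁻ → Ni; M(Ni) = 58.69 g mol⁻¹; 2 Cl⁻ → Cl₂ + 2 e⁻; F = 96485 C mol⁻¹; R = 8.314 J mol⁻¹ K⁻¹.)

n(Ni) = 50.8 / 58.69 = 0.8656 mol, so n(e⁻) = 2 × 0.8656 = 1.731 mol.
The cells are in series, so the same 1.731 mol of electrons passes through the second cell.
2 Cl⁻ → Cl₂ + 2 e⁻ — 2 mol e⁻ per mol Cl₂, so n(Cl₂) = 1.731/2 = 0.8656 mol.
V = nRT/P = (0.8656 × 8.314 × 360) / (136 × 10³) = 0.0190 m³ = 19.0 L.

19.0 L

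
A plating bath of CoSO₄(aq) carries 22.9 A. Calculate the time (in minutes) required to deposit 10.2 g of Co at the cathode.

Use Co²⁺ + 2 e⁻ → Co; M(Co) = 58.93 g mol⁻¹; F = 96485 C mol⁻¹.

24.3 min

n(Co) = m/M = 10.2 / 58.93 = 0.1731 mol.
Each Co atom requires 2 electrons, so n(e⁻) = 2 × 0.1731 = 0.3462 mol.
Q = n(e⁻)·F = 0.3462 × 96485 = 33400 C.
t = Q/I = 33400 / 22.90 A = 1459 s = 24.3 min.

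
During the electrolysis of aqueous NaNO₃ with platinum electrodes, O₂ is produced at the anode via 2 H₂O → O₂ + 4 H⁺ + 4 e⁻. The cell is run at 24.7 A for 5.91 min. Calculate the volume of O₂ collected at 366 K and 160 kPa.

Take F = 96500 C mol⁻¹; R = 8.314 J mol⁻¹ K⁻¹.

Q = I·t = 24.70 A × 354.60 s = 8759 C.
n(e⁻) = Q/F = 8759 / 96500 = 0.09076 mol.
4 electrons are transferred per O₂ molecule, so n(O₂) = 0.09076 / 4 = 0.02269 mol.
V = nRT/P = (0.02269 × 8.314 × 366) / (160 × 10³ Pa) = 4.32 × 10⁻⁴ m³ = 0.432 L.

0.432 L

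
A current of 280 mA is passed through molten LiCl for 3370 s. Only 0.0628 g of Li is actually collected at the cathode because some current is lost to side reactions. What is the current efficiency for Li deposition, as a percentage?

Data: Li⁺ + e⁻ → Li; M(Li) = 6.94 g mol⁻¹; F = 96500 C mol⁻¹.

Q = I·t = 0.2800 × 3370.0 = 943.6 C; n(e⁻) = 943.6/96500 = 0.009778 mol.
Theoretical n(Li) = n(e⁻)/1 = 0.009778 mol, i.e. m_theo = 0.009778 × 6.94 = 0.06786 g.
Efficiency = m_actual / m_theo = 0.0628 / 0.06786 = 92.5 %.

92.5 %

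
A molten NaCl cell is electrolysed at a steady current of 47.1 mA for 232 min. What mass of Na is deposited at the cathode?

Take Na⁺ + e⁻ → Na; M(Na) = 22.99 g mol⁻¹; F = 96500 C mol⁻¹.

Q = I·t = 0.04710 A × 13920 s = 655.6 C.
n(e⁻) = Q/F = 655.6 / 96500 = 0.006794 mol.
Na⁺ + e⁻ → Na, so n(Na) = n(e⁻)/1 = 0.006794 mol.
m = n·M = 0.006794 × 22.99 = 0.156 g.

0.156 g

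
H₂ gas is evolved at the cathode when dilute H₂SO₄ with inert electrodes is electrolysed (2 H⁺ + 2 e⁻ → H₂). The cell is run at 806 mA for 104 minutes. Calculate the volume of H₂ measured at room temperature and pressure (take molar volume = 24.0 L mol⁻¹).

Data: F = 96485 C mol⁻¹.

0.626 L

Q = I·t = 0.8060 A × 6240.0 s = 5029 C.
n(e⁻) = Q/F = 5029 / 96485 = 0.05213 mol.
2 electrons are transferred per H₂ molecule, so n(H₂) = 0.05213 / 2 = 0.02606 mol.
V = n × V_m = 0.02606 × 24.0 = 0.626 L.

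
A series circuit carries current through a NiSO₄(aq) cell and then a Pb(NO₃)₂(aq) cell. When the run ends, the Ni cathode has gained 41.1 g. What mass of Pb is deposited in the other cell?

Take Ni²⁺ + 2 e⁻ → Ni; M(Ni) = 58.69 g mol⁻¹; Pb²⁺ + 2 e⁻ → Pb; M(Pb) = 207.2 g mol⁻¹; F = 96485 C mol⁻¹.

n(Ni) = 41.1 / 58.69 = 0.7003 mol.
Since Ni²⁺ + 2 e⁻ → Ni, n(e⁻) passed = 2 × 0.7003 = 1.401 mol.
Cells in series carry the same charge, so the same 1.401 mol of electrons passes through cell 2.
Pb²⁺ + 2 e⁻ → Pb, so n(Pb) = 1.401 / 2 = 0.7003 mol.
m(Pb) = 0.7003 × 207.2 = 145 g.

145 g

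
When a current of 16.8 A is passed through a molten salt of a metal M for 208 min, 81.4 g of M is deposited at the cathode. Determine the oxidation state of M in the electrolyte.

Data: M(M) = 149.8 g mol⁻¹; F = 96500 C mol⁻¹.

+4

Q = I·t = 16.80 A × 12480 s = 209700 C, so n(e⁻) = 209700/96500 = 2.173 mol.
n(M) deposited = 81.4 / 149.8 = 0.5434 mol.
Electrons per atom = n(e⁻)/n(M) = 2.173 / 0.5434 = 4.00 ≈ 4, so the ion is M⁴⁺.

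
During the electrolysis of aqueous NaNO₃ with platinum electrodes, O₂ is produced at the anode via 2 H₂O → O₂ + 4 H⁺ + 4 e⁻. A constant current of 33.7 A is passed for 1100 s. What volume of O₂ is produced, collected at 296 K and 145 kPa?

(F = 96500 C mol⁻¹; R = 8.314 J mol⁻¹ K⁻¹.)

Q = I·t = 33.70 A × 1100.0 s = 37070 C.
n(e⁻) = Q/F = 37070 / 96500 = 0.3841 mol.
4 electrons are transferred per O₂ molecule, so n(O₂) = 0.3841 / 4 = 0.09604 mol.
V = nRT/P = (0.09604 × 8.314 × 296) / (145 × 10³ Pa) = 0.00163 m³ = 1.63 L.

1.63 L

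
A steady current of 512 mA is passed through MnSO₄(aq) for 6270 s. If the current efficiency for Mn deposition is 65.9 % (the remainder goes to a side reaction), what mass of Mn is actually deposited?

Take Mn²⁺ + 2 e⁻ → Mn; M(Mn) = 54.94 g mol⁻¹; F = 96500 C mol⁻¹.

Q = I·t = 0.5120 × 6270.0 = 3210 C.
n(e⁻) = 3210/96500 = 0.03327 mol; theoretically n(Mn) = 0.03327/2 = 0.01663 mol, m_theo = 0.9138 g.
At 65.9 % efficiency, m_actual = 0.659 × 0.9138 = 0.602 g.

0.602 g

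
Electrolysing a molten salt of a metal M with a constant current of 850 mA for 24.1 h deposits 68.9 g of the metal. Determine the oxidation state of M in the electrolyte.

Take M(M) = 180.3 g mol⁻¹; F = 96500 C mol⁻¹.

+2

Q = I·t = 0.8500 A × 86760 s = 73750 C, so n(e⁻) = 73750/96500 = 0.7642 mol.
n(M) deposited = 68.9 / 180.3 = 0.3821 mol.
Electrons per atom = n(e⁻)/n(M) = 0.7642 / 0.3821 = 2.00 ≈ 2, so the ion is M²⁺.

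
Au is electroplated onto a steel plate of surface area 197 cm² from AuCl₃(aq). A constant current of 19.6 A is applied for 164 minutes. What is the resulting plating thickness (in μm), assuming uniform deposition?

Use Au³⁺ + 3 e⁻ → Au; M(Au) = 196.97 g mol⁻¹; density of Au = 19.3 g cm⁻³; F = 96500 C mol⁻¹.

Q = I·t = 19.60 × 9840.0 = 192900 C; n(e⁻) = 1.999 mol.
n(Au) = n(e⁻)/3 = 0.6662 mol, so m = 0.6662 × 196.97 = 131.2 g.
Volume = m/ρ = 131.2 / 19.3 = 6.799 cm³.
Thickness = V/A = 6.799 / 197 = 0.0345 cm = 345 μm.

345 μm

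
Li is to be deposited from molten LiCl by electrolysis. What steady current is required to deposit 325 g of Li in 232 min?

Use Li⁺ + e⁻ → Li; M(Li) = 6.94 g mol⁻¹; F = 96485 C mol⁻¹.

325 A

n(Li) = 325 / 6.94 = 46.83 mol.
n(e⁻) = 1 × 46.83 = 46.83 mol.
Q = n(e⁻)·F = 46.83 × 96485 = 4518000 C.
I = Q/t = 4518000 / 13920 s = 325 A.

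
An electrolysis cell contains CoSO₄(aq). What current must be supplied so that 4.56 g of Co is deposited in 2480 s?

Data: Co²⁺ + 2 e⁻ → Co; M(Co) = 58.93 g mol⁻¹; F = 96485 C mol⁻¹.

6.02 A

n(Co) = 4.56 / 58.93 = 0.07738 mol.
n(e⁻) = 2 × 0.07738 = 0.1548 mol.
Q = n(e⁻)·F = 0.1548 × 96485 = 14930 C.
I = Q/t = 14930 / 2480.0 s = 6.02 A.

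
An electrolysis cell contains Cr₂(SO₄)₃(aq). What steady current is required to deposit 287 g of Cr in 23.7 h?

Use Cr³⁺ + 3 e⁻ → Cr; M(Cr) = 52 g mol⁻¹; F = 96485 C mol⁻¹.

18.7 A

n(Cr) = 287 / 52 = 5.519 mol.
n(e⁻) = 3 × 5.519 = 16.56 mol.
Q = n(e⁻)·F = 16.56 × 96485 = 1598000 C.
I = Q/t = 1598000 / 85320 s = 18.7 A.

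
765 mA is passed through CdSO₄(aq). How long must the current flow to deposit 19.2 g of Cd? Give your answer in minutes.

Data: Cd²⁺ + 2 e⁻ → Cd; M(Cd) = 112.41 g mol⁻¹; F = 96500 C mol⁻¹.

718 min

n(Cd) = m/M = 19.2 / 112.41 = 0.1708 mol.
Each Cd atom requires 2 electrons, so n(e⁻) = 2 × 0.1708 = 0.3416 mol.
Q = n(e⁻)·F = 0.3416 × 96500 = 32970 C.
t = Q/I = 32970 / 0.7650 A = 43090 s = 718 min.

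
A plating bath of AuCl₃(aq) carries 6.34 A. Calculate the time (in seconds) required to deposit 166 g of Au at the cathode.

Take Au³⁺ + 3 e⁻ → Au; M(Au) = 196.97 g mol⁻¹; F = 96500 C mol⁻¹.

n(Au) = m/M = 166 / 196.97 = 0.8428 mol.
Each Au atom requires 3 electrons, so n(e⁻) = 3 × 0.8428 = 2.528 mol.
Q = n(e⁻)·F = 2.528 × 96500 = 244000 C.
t = Q/I = 244000 / 6.340 A = 38480 s.

38500 s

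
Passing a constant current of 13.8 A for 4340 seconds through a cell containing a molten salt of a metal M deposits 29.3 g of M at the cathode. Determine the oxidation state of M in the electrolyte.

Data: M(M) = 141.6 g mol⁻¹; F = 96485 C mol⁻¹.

Q = I·t = 13.80 A × 4340.0 s = 59890 C, so n(e⁻) = 59890/96485 = 0.6207 mol.
n(M) deposited = 29.3 / 141.6 = 0.2069 mol.
Electrons per atom = n(e⁻)/n(M) = 0.6207 / 0.2069 = 3.00 ≈ 3, so the ion is M³⁺.

+3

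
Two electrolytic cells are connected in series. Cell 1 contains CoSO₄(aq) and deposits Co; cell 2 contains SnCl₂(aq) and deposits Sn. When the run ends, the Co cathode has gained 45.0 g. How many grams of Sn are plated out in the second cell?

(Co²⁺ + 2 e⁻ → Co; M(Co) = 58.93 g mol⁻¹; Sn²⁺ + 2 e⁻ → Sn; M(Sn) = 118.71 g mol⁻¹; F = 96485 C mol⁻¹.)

90.6 g

n(Co) = 45.0 / 58.93 = 0.7636 mol.
Since Co²⁺ + 2 e⁻ → Co, n(e⁻) passed = 2 × 0.7636 = 1.527 mol.
Cells in series carry the same charge, so the same 1.527 mol of electrons passes through cell 2.
Sn²⁺ + 2 e⁻ → Sn, so n(Sn) = 1.527 / 2 = 0.7636 mol.
m(Sn) = 0.7636 × 118.71 = 90.6 g.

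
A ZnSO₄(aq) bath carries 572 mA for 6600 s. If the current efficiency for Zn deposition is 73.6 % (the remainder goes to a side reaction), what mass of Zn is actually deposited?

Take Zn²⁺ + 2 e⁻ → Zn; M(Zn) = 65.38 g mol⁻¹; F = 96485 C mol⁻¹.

Q = I·t = 0.5720 × 6600.0 = 3775 C.
n(e⁻) = 3775/96485 = 0.03913 mol; theoretically n(Zn) = 0.03913/2 = 0.01956 mol, m_theo = 1.279 g.
At 73.6 % efficiency, m_actual = 0.736 × 1.279 = 0.941 g.

0.941 g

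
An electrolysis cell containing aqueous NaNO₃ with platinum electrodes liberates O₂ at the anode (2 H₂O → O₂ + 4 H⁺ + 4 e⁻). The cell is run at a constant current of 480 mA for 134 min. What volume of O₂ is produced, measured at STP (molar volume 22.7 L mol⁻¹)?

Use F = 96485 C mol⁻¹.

Q = I·t = 0.4800 A × 8040.0 s = 3859 C.
n(e⁻) = Q/F = 3859 / 96485 = 0.04000 mol.
4 electrons are transferred per O₂ molecule, so n(O₂) = 0.04000 / 4 = 0.009999 mol.
V = n × V_m = 0.009999 × 22.7 = 0.227 L.

0.227 L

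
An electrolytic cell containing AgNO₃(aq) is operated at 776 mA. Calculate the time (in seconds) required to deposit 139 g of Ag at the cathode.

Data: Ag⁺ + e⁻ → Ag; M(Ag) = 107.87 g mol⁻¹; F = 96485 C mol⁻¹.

n(Ag) = m/M = 139 / 107.87 = 1.289 mol.
Each Ag atom requires 1 electron, so n(e⁻) = 1 × 1.289 = 1.289 mol.
Q = n(e⁻)·F = 1.289 × 96485 = 124300 C.
t = Q/I = 124300 / 0.7760 A = 160200 s.

1.60 × 10⁵ s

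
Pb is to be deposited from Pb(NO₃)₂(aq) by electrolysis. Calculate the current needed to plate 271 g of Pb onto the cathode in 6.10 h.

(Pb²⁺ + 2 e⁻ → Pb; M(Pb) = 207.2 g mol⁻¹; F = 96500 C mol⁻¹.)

n(Pb) = 271 / 207.2 = 1.308 mol.
n(e⁻) = 2 × 1.308 = 2.616 mol.
Q = n(e⁻)·F = 2.616 × 96500 = 252400 C.
I = Q/t = 252400 / 21960 s = 11.5 A.

11.5 A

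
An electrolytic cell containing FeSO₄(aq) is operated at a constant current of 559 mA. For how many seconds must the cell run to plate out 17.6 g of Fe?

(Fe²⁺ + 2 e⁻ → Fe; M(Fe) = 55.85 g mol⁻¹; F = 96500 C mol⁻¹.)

n(Fe) = m/M = 17.6 / 55.85 = 0.3151 mol.
Each Fe atom requires 2 electrons, so n(e⁻) = 2 × 0.3151 = 0.6303 mol.
Q = n(e⁻)·F = 0.6303 × 96500 = 60820 C.
t = Q/I = 60820 / 0.5590 A = 108800 s.

1.09 × 10⁵ s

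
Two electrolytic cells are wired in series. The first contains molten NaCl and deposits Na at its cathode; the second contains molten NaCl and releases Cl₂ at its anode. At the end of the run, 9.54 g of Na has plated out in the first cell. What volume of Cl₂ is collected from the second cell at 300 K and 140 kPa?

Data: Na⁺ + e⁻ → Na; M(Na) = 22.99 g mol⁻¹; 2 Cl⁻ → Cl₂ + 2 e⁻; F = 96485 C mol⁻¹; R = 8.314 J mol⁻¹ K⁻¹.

n(Na) = 9.54 / 22.99 = 0.4150 mol, so n(e⁻) = 1 × 0.4150 = 0.4150 mol.
The cells are in series, so the same 0.4150 mol of electrons passes through the second cell.
2 Cl⁻ → Cl₂ + 2 e⁻ — 2 mol e⁻ per mol Cl₂, so n(Cl₂) = 0.4150/2 = 0.2075 mol.
V = nRT/P = (0.2075 × 8.314 × 300) / (140 × 10³) = 0.00370 m³ = 3.70 L.

3.70 L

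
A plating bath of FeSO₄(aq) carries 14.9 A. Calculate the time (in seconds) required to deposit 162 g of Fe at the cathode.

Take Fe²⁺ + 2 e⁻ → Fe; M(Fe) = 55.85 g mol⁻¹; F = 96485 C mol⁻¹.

37600 s

n(Fe) = m/M = 162 / 55.85 = 2.901 mol.
Each Fe atom requires 2 electrons, so n(e⁻) = 2 × 2.901 = 5.801 mol.
Q = n(e⁻)·F = 5.801 × 96485 = 559700 C.
t = Q/I = 559700 / 14.90 A = 37570 s.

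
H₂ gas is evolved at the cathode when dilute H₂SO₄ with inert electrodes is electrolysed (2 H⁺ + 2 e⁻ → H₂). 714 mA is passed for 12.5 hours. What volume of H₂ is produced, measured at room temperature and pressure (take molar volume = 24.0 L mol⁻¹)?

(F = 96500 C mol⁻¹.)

4.00 L

Q = I·t = 0.7140 A × 45000 s = 32130 C.
n(e⁻) = Q/F = 32130 / 96500 = 0.3330 mol.
2 electrons are transferred per H₂ molecule, so n(H₂) = 0.3330 / 2 = 0.1665 mol.
V = n × V_m = 0.1665 × 24.0 = 4.00 L.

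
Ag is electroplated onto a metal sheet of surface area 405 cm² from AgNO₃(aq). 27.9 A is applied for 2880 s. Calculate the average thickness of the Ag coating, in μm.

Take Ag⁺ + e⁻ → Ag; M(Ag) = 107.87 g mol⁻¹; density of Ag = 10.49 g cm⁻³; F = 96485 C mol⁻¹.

Q = I·t = 27.90 × 2880.0 = 80350 C; n(e⁻) = 0.8328 mol.
n(Ag) = n(e⁻)/1 = 0.8328 mol, so m = 0.8328 × 107.87 = 89.83 g.
Volume = m/ρ = 89.83 / 10.49 = 8.564 cm³.
Thickness = V/A = 8.564 / 405 = 0.0211 cm = 211 μm.

211 μm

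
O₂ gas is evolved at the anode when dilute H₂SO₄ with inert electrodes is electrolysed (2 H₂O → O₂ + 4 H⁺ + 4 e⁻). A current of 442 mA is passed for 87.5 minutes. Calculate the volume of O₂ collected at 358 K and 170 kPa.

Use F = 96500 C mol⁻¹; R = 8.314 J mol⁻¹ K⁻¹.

Q = I·t = 0.4420 A × 5250.0 s = 2320 C.
n(e⁻) = Q/F = 2320 / 96500 = 0.02405 mol.
4 electrons are transferred per O₂ molecule, so n(O₂) = 0.02405 / 4 = 0.006012 mol.
V = nRT/P = (0.006012 × 8.314 × 358) / (170 × 10³ Pa) = 1.05 × 10⁻⁴ m³ = 0.105 L.

0.105 L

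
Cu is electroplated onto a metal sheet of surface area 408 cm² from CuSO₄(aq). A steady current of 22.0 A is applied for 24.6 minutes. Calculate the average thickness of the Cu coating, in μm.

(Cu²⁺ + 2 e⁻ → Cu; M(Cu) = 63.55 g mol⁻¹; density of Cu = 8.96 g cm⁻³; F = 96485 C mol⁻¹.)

29.3 μm

Q = I·t = 22.00 × 1476.0 = 32470 C; n(e⁻) = 0.3365 mol.
n(Cu) = n(e⁻)/2 = 0.1683 mol, so m = 0.1683 × 63.55 = 10.69 g.
Volume = m/ρ = 10.69 / 8.96 = 1.194 cm³.
Thickness = V/A = 1.194 / 408 = 0.00293 cm = 29.3 μm.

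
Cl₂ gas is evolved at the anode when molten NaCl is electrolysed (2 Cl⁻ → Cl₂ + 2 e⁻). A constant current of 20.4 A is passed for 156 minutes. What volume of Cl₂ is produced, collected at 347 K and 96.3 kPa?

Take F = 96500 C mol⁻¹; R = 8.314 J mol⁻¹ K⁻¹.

29.6 L

Q = I·t = 20.40 A × 9360.0 s = 190900 C.
n(e⁻) = Q/F = 190900 / 96500 = 1.979 mol.
2 electrons are transferred per Cl₂ molecule, so n(Cl₂) = 1.979 / 2 = 0.9893 mol.
V = nRT/P = (0.9893 × 8.314 × 347) / (96.3 × 10³ Pa) = 0.0296 m³ = 29.6 L.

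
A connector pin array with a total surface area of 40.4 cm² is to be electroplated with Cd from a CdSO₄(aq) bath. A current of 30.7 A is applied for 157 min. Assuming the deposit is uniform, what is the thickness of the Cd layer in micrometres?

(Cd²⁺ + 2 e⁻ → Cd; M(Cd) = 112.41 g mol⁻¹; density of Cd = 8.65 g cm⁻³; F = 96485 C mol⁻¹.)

Q = I·t = 30.70 × 9420.0 = 289200 C; n(e⁻) = 2.997 mol.
n(Cd) = n(e⁻)/2 = 1.499 mol, so m = 1.499 × 112.41 = 168.5 g.
Volume = m/ρ = 168.5 / 8.65 = 19.48 cm³.
Thickness = V/A = 19.48 / 40.4 = 0.482 cm = 4820 μm.

4820 μm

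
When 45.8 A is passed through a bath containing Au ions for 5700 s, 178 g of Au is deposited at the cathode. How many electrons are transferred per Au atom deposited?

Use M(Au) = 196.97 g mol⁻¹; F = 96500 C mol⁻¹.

Q = I·t = 45.80 A × 5700.0 s = 261100 C, so n(e⁻) = 261100/96500 = 2.705 mol.
n(Au) deposited = 178 / 196.97 = 0.9037 mol.
Electrons per atom = n(e⁻)/n(Au) = 2.705 / 0.9037 = 2.99 ≈ 3, so the ion is Au³⁺.

3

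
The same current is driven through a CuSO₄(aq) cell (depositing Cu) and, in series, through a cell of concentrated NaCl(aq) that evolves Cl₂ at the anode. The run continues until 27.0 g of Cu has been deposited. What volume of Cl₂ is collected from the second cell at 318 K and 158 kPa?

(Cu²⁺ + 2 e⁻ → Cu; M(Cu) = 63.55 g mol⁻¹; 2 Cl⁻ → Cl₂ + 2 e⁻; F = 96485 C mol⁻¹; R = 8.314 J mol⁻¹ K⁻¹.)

7.11 L

n(Cu) = 27.0 / 63.55 = 0.4249 mol, so n(e⁻) = 2 × 0.4249 = 0.8497 mol.
The cells are in series, so the same 0.8497 mol of electrons passes through the second cell.
2 Cl⁻ → Cl₂ + 2 e⁻ — 2 mol e⁻ per mol Cl₂, so n(Cl₂) = 0.8497/2 = 0.4249 mol.
V = nRT/P = (0.4249 × 8.314 × 318) / (158 × 10³) = 0.00711 m³ = 7.11 L.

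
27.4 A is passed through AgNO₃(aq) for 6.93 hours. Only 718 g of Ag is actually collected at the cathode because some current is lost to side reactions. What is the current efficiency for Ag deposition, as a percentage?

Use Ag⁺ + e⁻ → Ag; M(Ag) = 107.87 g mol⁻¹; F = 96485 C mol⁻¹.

94.0 %

Q = I·t = 27.40 × 24948 = 683600 C; n(e⁻) = 683600/96485 = 7.085 mol.
Theoretical n(Ag) = n(e⁻)/1 = 7.085 mol, i.e. m_theo = 7.085 × 107.87 = 764.2 g.
Efficiency = m_actual / m_theo = 718 / 764.2 = 94.0 %.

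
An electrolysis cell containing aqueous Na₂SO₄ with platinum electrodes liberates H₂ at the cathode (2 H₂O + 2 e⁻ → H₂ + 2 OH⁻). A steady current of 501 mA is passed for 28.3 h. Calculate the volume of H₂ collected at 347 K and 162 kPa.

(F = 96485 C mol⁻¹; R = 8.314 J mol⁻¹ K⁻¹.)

Q = I·t = 0.5010 A × 101880 s = 51040 C.
n(e⁻) = Q/F = 51040 / 96485 = 0.5290 mol.
2 electrons are transferred per H₂ molecule, so n(H₂) = 0.5290 / 2 = 0.2645 mol.
V = nRT/P = (0.2645 × 8.314 × 347) / (162 × 10³ Pa) = 0.00471 m³ = 4.71 L.

4.71 L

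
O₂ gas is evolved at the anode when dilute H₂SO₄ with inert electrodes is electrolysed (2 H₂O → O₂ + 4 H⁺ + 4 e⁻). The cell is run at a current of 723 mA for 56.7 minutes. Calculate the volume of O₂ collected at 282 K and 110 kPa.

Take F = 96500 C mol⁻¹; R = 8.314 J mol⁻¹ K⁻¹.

Q = I·t = 0.7230 A × 3402.0 s = 2460 C.
n(e⁻) = Q/F = 2460 / 96500 = 0.02549 mol.
4 electrons are transferred per O₂ molecule, so n(O₂) = 0.02549 / 4 = 0.006372 mol.
V = nRT/P = (0.006372 × 8.314 × 282) / (110 × 10³ Pa) = 1.36 × 10⁻⁴ m³ = 0.136 L.

0.136 L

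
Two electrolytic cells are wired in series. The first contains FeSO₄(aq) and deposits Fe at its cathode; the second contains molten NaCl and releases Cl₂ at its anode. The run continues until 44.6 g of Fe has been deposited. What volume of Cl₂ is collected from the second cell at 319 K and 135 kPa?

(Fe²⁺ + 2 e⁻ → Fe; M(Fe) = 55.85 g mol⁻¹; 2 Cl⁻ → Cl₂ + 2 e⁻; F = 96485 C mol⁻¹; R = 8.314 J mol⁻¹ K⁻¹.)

n(Fe) = 44.6 / 55.85 = 0.7986 mol, so n(e⁻) = 2 × 0.7986 = 1.597 mol.
The cells are in series, so the same 1.597 mol of electrons passes through the second cell.
2 Cl⁻ → Cl₂ + 2 e⁻ — 2 mol e⁻ per mol Cl₂, so n(Cl₂) = 1.597/2 = 0.7986 mol.
V = nRT/P = (0.7986 × 8.314 × 319) / (135 × 10³) = 0.0157 m³ = 15.7 L.

15.7 L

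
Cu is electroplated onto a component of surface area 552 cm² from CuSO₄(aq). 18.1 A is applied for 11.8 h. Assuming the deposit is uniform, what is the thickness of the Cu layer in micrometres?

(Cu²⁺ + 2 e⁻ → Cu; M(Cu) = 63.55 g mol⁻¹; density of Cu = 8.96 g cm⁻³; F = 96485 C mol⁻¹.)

512 μm

Q = I·t = 18.10 × 42480 = 768900 C; n(e⁻) = 7.969 mol.
n(Cu) = n(e⁻)/2 = 3.984 mol, so m = 3.984 × 63.55 = 253.2 g.
Volume = m/ρ = 253.2 / 8.96 = 28.26 cm³.
Thickness = V/A = 28.26 / 552 = 0.0512 cm = 512 μm.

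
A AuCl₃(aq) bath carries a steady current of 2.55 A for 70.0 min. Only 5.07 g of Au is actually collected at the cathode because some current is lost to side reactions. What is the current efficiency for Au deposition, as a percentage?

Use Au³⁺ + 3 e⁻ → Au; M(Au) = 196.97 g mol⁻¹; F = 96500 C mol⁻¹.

Q = I·t = 2.550 × 4200.0 = 10710 C; n(e⁻) = 10710/96500 = 0.1110 mol.
Theoretical n(Au) = n(e⁻)/3 = 0.03699 mol, i.e. m_theo = 0.03699 × 196.97 = 7.287 g.
Efficiency = m_actual / m_theo = 5.07 / 7.287 = 69.6 %.

69.6 %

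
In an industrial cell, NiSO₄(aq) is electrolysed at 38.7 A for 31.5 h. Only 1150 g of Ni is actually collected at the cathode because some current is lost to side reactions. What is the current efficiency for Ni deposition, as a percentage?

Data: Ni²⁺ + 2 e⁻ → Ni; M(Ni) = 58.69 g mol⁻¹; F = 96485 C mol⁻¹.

86.2 %

Q = I·t = 38.70 × 113400 = 4389000 C; n(e⁻) = 4389000/96485 = 45.48 mol.
Theoretical n(Ni) = n(e⁻)/2 = 22.74 mol, i.e. m_theo = 22.74 × 58.69 = 1335 g.
Efficiency = m_actual / m_theo = 1150 / 1335 = 86.2 %.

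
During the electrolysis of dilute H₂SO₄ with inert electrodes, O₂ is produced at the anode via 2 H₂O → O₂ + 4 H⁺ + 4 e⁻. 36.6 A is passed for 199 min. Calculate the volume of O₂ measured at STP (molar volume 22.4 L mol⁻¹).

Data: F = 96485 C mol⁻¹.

25.4 L

Q = I·t = 36.60 A × 11940 s = 437000 C.
n(e⁻) = Q/F = 437000 / 96485 = 4.529 mol.
4 electrons are transferred per O₂ molecule, so n(O₂) = 4.529 / 4 = 1.132 mol.
V = n × V_m = 1.132 × 22.4 = 25.4 L.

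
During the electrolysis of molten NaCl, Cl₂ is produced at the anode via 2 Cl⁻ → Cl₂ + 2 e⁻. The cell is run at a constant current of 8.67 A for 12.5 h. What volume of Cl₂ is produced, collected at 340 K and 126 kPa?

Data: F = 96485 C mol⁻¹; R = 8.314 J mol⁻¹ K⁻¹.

Q = I·t = 8.670 A × 45000 s = 390200 C.
n(e⁻) = Q/F = 390200 / 96485 = 4.044 mol.
2 electrons are transferred per Cl₂ molecule, so n(Cl₂) = 4.044 / 2 = 2.022 mol.
V = nRT/P = (2.022 × 8.314 × 340) / (126 × 10³ Pa) = 0.0454 m³ = 45.4 L.

45.4 L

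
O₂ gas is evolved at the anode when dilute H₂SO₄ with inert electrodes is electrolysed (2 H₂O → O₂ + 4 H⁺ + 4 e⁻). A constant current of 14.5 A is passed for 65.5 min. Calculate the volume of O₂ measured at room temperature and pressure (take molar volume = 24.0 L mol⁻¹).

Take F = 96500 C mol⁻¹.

Q = I·t = 14.50 A × 3930.0 s = 56980 C.
n(e⁻) = Q/F = 56980 / 96500 = 0.5905 mol.
4 electrons are transferred per O₂ molecule, so n(O₂) = 0.5905 / 4 = 0.1476 mol.
V = n × V_m = 0.1476 × 24.0 = 3.54 L.

3.54 L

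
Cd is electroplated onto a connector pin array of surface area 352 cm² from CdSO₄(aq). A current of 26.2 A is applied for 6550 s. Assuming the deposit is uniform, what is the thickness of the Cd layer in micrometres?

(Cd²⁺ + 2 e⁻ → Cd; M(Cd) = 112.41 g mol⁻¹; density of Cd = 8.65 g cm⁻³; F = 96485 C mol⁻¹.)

Q = I·t = 26.20 × 6550.0 = 171600 C; n(e⁻) = 1.779 mol.
n(Cd) = n(e⁻)/2 = 0.8893 mol, so m = 0.8893 × 112.41 = 99.97 g.
Volume = m/ρ = 99.97 / 8.65 = 11.56 cm³.
Thickness = V/A = 11.56 / 352 = 0.0328 cm = 328 μm.

328 μm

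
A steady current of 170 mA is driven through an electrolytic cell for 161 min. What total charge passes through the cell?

1640 C

Q = I·t = 0.1700 A × 9660.0 s = 1640 C.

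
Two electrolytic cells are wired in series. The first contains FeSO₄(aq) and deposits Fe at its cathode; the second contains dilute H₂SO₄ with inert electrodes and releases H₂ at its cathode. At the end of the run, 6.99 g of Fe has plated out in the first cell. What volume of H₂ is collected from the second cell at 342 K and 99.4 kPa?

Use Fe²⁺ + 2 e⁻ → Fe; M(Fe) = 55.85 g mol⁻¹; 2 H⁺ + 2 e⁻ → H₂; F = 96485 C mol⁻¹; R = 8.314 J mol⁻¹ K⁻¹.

3.58 L

n(Fe) = 6.99 / 55.85 = 0.1252 mol, so n(e⁻) = 2 × 0.1252 = 0.2503 mol.
The cells are in series, so the same 0.2503 mol of electrons passes through the second cell.
2 H⁺ + 2 e⁻ → H₂ — 2 mol e⁻ per mol H₂, so n(H₂) = 0.2503/2 = 0.1252 mol.
V = nRT/P = (0.1252 × 8.314 × 342) / (99.4 × 10³) = 0.00358 m³ = 3.58 L.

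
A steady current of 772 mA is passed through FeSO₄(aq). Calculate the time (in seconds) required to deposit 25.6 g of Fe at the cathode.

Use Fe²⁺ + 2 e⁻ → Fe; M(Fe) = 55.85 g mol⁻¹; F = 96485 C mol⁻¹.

n(Fe) = m/M = 25.6 / 55.85 = 0.4584 mol.
Each Fe atom requires 2 electrons, so n(e⁻) = 2 × 0.4584 = 0.9167 mol.
Q = n(e⁻)·F = 0.9167 × 96485 = 88450 C.
t = Q/I = 88450 / 0.7720 A = 114600 s.

1.15 × 10⁵ s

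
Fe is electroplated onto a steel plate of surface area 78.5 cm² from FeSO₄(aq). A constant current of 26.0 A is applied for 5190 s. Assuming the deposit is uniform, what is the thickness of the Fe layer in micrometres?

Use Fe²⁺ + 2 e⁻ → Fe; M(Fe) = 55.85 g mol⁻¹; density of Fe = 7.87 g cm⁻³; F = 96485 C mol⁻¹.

632 μm

Q = I·t = 26.00 × 5190.0 = 134900 C; n(e⁻) = 1.399 mol.
n(Fe) = n(e⁻)/2 = 0.6993 mol, so m = 0.6993 × 55.85 = 39.05 g.
Volume = m/ρ = 39.05 / 7.87 = 4.962 cm³.
Thickness = V/A = 4.962 / 78.5 = 0.0632 cm = 632 μm.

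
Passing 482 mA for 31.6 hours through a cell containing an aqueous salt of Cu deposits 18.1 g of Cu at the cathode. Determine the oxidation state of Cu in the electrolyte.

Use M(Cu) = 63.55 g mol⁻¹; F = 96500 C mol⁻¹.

Q = I·t = 0.4820 A × 113760 s = 54830 C, so n(e⁻) = 54830/96500 = 0.5682 mol.
n(Cu) deposited = 18.1 / 63.55 = 0.2848 mol.
Electrons per atom = n(e⁻)/n(Cu) = 0.5682 / 0.2848 = 2.00 ≈ 2, so the ion is Cu²⁺.

+2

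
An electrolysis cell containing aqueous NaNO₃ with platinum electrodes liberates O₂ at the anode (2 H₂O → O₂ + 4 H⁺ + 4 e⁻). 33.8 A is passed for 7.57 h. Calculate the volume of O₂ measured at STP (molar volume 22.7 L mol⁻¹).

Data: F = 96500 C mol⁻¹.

54.2 L

Q = I·t = 33.80 A × 27252 s = 921100 C.
n(e⁻) = Q/F = 921100 / 96500 = 9.545 mol.
4 electrons are transferred per O₂ molecule, so n(O₂) = 9.545 / 4 = 2.386 mol.
V = n × V_m = 2.386 × 22.7 = 54.2 L.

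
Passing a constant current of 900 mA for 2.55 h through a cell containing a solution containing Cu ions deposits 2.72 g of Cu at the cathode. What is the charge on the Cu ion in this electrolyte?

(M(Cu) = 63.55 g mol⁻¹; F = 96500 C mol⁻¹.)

+2

Q = I·t = 0.9000 A × 9180.0 s = 8262 C, so n(e⁻) = 8262/96500 = 0.08562 mol.
n(Cu) deposited = 2.72 / 63.55 = 0.04280 mol.
Electrons per atom = n(e⁻)/n(Cu) = 0.08562 / 0.04280 = 2.00 ≈ 2, so the ion is Cu²⁺.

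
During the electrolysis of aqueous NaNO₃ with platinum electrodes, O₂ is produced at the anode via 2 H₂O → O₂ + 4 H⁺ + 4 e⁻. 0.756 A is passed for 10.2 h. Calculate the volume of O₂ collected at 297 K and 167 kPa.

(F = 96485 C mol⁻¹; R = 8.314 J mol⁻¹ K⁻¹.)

Q = I·t = 0.7560 A × 36720 s = 27760 C.
n(e⁻) = Q/F = 27760 / 96485 = 0.2877 mol.
4 electrons are transferred per O₂ molecule, so n(O₂) = 0.2877 / 4 = 0.07193 mol.
V = nRT/P = (0.07193 × 8.314 × 297) / (167 × 10³ Pa) = 0.00106 m³ = 1.06 L.

1.06 L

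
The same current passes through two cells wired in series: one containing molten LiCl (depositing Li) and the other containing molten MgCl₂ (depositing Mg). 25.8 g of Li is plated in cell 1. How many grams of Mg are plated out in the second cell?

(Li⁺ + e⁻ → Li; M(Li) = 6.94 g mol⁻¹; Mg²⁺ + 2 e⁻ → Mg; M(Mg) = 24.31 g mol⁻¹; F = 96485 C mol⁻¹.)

45.2 g

n(Li) = 25.8 / 6.94 = 3.718 mol.
Since Li⁺ + e⁻ → Li, n(e⁻) passed = 1 × 3.718 = 3.718 mol.
Cells in series carry the same charge, so the same 3.718 mol of electrons passes through cell 2.
Mg²⁺ + 2 e⁻ → Mg, so n(Mg) = 3.718 / 2 = 1.859 mol.
m(Mg) = 1.859 × 24.31 = 45.2 g.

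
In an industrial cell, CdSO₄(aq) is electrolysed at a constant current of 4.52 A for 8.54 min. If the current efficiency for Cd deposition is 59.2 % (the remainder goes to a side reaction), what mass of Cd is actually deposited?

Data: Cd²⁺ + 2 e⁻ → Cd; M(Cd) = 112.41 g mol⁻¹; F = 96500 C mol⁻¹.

Q = I·t = 4.520 × 512.40 = 2316 C.
n(e⁻) = 2316/96500 = 0.02400 mol; theoretically n(Cd) = 0.02400/2 = 0.01200 mol, m_theo = 1.349 g.
At 59.2 % efficiency, m_actual = 0.592 × 1.349 = 0.799 g.

0.799 g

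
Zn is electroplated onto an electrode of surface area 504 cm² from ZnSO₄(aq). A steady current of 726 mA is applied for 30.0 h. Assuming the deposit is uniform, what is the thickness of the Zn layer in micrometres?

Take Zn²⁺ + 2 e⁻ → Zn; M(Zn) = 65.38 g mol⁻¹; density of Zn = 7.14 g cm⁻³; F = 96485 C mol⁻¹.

Q = I·t = 0.7260 × 108000 = 78410 C; n(e⁻) = 0.8126 mol.
n(Zn) = n(e⁻)/2 = 0.4063 mol, so m = 0.4063 × 65.38 = 26.57 g.
Volume = m/ρ = 26.57 / 7.14 = 3.721 cm³.
Thickness = V/A = 3.721 / 504 = 0.00738 cm = 73.8 μm.

73.8 μm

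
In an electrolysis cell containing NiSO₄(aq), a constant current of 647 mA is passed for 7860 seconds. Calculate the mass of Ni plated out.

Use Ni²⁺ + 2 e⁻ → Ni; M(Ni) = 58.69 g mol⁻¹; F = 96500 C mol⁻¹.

Q = I·t = 0.6470 A × 7860.0 s = 5085 C.
n(e⁻) = Q/F = 5085 / 96500 = 0.05270 mol.
Ni²⁺ + 2 e⁻ → Ni, so n(Ni) = n(e⁻)/2 = 0.02635 mol.
m = n·M = 0.02635 × 58.69 = 1.55 g.

1.55 g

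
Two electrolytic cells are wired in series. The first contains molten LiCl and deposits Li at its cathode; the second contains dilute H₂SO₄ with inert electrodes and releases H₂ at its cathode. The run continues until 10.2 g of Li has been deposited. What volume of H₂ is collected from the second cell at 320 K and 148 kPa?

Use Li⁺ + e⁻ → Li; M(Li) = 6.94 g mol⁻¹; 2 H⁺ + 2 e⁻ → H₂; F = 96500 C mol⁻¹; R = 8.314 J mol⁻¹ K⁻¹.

n(Li) = 10.2 / 6.94 = 1.470 mol, so n(e⁻) = 1 × 1.470 = 1.470 mol.
The cells are in series, so the same 1.470 mol of electrons passes through the second cell.
2 H⁺ + 2 e⁻ → H₂ — 2 mol e⁻ per mol H₂, so n(H₂) = 1.470/2 = 0.7349 mol.
V = nRT/P = (0.7349 × 8.314 × 320) / (148 × 10³) = 0.0132 m³ = 13.2 L.

13.2 L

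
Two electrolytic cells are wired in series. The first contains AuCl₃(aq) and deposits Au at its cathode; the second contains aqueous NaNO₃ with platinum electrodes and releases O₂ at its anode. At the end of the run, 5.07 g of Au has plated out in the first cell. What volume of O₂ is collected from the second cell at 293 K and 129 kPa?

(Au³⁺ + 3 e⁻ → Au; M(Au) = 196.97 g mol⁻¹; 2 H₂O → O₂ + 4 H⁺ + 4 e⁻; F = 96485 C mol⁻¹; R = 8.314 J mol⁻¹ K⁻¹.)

0.365 L

n(Au) = 5.07 / 196.97 = 0.02574 mol, so n(e⁻) = 3 × 0.02574 = 0.07722 mol.
The cells are in series, so the same 0.07722 mol of electrons passes through the second cell.
2 H₂O → O₂ + 4 H⁺ + 4 e⁻ — 4 mol e⁻ per mol O₂, so n(O₂) = 0.07722/4 = 0.01930 mol.
V = nRT/P = (0.01930 × 8.314 × 293) / (129 × 10³) = 3.65 × 10⁻⁴ m³ = 0.365 L.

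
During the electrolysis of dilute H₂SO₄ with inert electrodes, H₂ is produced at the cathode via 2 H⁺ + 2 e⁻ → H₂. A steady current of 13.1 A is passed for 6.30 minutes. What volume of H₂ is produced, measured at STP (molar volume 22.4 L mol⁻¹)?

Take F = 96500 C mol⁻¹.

Q = I·t = 13.10 A × 378.00 s = 4952 C.
n(e⁻) = Q/F = 4952 / 96500 = 0.05131 mol.
2 electrons are transferred per H₂ molecule, so n(H₂) = 0.05131 / 2 = 0.02566 mol.
V = n × V_m = 0.02566 × 22.4 = 0.575 L.

0.575 L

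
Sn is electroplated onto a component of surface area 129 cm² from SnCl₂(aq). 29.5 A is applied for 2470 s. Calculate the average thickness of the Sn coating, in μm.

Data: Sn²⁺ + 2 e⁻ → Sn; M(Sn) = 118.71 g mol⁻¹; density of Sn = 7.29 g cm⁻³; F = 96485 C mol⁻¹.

Q = I·t = 29.50 × 2470.0 = 72860 C; n(e⁻) = 0.7552 mol.
n(Sn) = n(e⁻)/2 = 0.3776 mol, so m = 0.3776 × 118.71 = 44.82 g.
Volume = m/ρ = 44.82 / 7.29 = 6.149 cm³.
Thickness = V/A = 6.149 / 129 = 0.0477 cm = 477 μm.

477 μm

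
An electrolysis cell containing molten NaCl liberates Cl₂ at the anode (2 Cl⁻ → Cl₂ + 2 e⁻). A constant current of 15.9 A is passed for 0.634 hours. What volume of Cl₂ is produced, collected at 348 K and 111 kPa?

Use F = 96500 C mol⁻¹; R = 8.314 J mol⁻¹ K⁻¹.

4.90 L

Q = I·t = 15.90 A × 2282.4 s = 36290 C.
n(e⁻) = Q/F = 36290 / 96500 = 0.3761 mol.
2 electrons are transferred per Cl₂ molecule, so n(Cl₂) = 0.3761 / 2 = 0.1880 mol.
V = nRT/P = (0.1880 × 8.314 × 348) / (111 × 10³ Pa) = 0.00490 m³ = 4.90 L.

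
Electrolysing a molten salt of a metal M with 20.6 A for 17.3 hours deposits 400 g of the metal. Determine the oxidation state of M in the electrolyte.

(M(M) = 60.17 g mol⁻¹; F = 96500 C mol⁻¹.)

Q = I·t = 20.60 A × 62280 s = 1283000 C, so n(e⁻) = 1283000/96500 = 13.30 mol.
n(M) deposited = 400 / 60.17 = 6.648 mol.
Electrons per atom = n(e⁻)/n(M) = 13.30 / 6.648 = 2.00 ≈ 2, so the ion is M²⁺.

+2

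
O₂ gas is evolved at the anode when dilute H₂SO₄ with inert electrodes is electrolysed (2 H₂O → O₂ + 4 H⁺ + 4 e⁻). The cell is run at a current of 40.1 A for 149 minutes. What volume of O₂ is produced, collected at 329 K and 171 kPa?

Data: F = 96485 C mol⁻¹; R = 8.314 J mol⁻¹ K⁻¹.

Q = I·t = 40.10 A × 8940.0 s = 358500 C.
n(e⁻) = Q/F = 358500 / 96485 = 3.716 mol.
4 electrons are transferred per O₂ molecule, so n(O₂) = 3.716 / 4 = 0.9289 mol.
V = nRT/P = (0.9289 × 8.314 × 329) / (171 × 10³ Pa) = 0.0149 m³ = 14.9 L.

14.9 L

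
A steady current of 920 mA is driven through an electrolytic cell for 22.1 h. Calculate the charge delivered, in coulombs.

73200 C

Q = I·t = 0.9200 A × 79560 s = 73200 C.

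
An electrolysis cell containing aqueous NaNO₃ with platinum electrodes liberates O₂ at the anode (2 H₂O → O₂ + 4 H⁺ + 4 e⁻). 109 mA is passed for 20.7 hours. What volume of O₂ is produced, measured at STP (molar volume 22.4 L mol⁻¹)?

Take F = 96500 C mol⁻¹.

Q = I·t = 0.1090 A × 74520 s = 8123 C.
n(e⁻) = Q/F = 8123 / 96500 = 0.08417 mol.
4 electrons are transferred per O₂ molecule, so n(O₂) = 0.08417 / 4 = 0.02104 mol.
V = n × V_m = 0.02104 × 22.4 = 0.471 L.

0.471 L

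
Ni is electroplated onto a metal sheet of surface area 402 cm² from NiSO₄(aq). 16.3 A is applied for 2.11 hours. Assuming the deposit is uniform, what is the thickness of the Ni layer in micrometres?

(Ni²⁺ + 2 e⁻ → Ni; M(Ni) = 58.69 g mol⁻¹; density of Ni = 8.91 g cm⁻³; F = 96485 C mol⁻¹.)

105 μm

Q = I·t = 16.30 × 7596.0 = 123800 C; n(e⁻) = 1.283 mol.
n(Ni) = n(e⁻)/2 = 0.6416 mol, so m = 0.6416 × 58.69 = 37.66 g.
Volume = m/ρ = 37.66 / 8.91 = 4.226 cm³.
Thickness = V/A = 4.226 / 402 = 0.0105 cm = 105 μm.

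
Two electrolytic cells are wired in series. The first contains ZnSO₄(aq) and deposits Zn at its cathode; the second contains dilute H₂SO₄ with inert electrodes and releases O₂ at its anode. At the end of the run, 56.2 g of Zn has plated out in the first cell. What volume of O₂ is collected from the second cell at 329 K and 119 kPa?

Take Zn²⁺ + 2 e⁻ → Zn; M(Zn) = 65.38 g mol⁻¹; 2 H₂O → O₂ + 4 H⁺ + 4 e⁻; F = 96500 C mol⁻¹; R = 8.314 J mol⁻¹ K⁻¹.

n(Zn) = 56.2 / 65.38 = 0.8596 mol, so n(e⁻) = 2 × 0.8596 = 1.719 mol.
The cells are in series, so the same 1.719 mol of electrons passes through the second cell.
2 H₂O → O₂ + 4 H⁺ + 4 e⁻ — 4 mol e⁻ per mol O₂, so n(O₂) = 1.719/4 = 0.4298 mol.
V = nRT/P = (0.4298 × 8.314 × 329) / (119 × 10³) = 0.00988 m³ = 9.88 L.

9.88 L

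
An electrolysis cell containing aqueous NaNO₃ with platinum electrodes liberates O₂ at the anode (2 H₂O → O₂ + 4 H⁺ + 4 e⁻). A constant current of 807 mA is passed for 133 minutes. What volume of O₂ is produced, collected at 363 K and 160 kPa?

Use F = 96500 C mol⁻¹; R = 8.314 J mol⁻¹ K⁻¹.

Q = I·t = 0.8070 A × 7980.0 s = 6440 C.
n(e⁻) = Q/F = 6440 / 96500 = 0.06673 mol.
4 electrons are transferred per O₂ molecule, so n(O₂) = 0.06673 / 4 = 0.01668 mol.
V = nRT/P = (0.01668 × 8.314 × 363) / (160 × 10³ Pa) = 3.15 × 10⁻⁴ m³ = 0.315 L.

0.315 L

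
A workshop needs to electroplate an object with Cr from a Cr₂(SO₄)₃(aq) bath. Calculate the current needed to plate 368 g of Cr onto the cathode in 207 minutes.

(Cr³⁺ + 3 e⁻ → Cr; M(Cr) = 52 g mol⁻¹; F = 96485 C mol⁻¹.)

n(Cr) = 368 / 52 = 7.077 mol.
n(e⁻) = 3 × 7.077 = 21.23 mol.
Q = n(e⁻)·F = 21.23 × 96485 = 2048000 C.
I = Q/t = 2048000 / 12420 s = 165 A.

165 A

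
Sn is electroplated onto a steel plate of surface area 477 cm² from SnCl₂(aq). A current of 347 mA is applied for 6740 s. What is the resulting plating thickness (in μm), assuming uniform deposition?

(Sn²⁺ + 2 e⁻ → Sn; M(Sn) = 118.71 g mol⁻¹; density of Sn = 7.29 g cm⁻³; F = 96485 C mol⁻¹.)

4.14 μm

Q = I·t = 0.3470 × 6740.0 = 2339 C; n(e⁻) = 0.02424 mol.
n(Sn) = n(e⁻)/2 = 0.01212 mol, so m = 0.01212 × 118.71 = 1.439 g.
Volume = m/ρ = 1.439 / 7.29 = 0.1974 cm³.
Thickness = V/A = 0.1974 / 477 = 4.14 × 10⁻⁴ cm = 4.14 μm.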